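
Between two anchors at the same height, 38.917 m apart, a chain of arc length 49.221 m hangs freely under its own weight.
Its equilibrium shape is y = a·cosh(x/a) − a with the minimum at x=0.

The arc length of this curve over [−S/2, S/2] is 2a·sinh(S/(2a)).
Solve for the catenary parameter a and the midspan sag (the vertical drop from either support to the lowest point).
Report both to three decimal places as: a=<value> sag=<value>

a=16.018 sag=13.346

seed: a₀ = √(S³/(24(L−S))) = √(38.917³/(24·10.304)) = 15.438336
iter 1: u=1.260401  f(a)=+8.501e-01  f'(a)=-1.559e+00  a ← 15.438336 − (+8.501e-01/-1.559e+00) = 15.983516
iter 2: u=1.217411  f(a)=+4.711e-02  f'(a)=-1.391e+00  a ← 15.983516 − (+4.711e-02/-1.391e+00) = 16.017384
iter 3: u=1.214836  f(a)=+1.634e-04  f'(a)=-1.381e+00  a ← 16.017384 − (+1.634e-04/-1.381e+00) = 16.017502
iter 4: u=1.214827  f(a)=+1.982e-09  f'(a)=-1.381e+00  a ← 16.017502 − (+1.982e-09/-1.381e+00) = 16.017502
iter 5: u=1.214827  f(a)=-7.105e-15  f'(a)=-1.381e+00  a ← 16.017502 − (-7.105e-15/-1.381e+00) = 16.017502
converged: |Δa| < 1e-12 after 5 iterations
sag = a·(cosh(S/(2a)) − 1) = 16.017502·(cosh(1.214827) − 1) = 13.346372
T_max/T_min = cosh(S/(2a)) = 1.833237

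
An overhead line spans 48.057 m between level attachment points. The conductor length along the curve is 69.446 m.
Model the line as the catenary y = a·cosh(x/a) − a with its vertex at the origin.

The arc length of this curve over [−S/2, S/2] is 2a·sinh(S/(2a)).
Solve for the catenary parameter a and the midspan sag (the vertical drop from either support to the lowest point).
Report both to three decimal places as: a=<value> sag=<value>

seed: a₀ = √(S³/(24(L−S))) = √(48.057³/(24·21.389)) = 14.703954
iter 1: u=1.634152  f(a)=+3.044e+00  f'(a)=-3.764e+00  a ← 14.703954 − (+3.044e+00/-3.764e+00) = 15.512760
iter 2: u=1.548951  f(a)=+2.692e-01  f'(a)=-3.125e+00  a ← 15.512760 − (+2.692e-01/-3.125e+00) = 15.598912
iter 3: u=1.540396  f(a)=+2.557e-03  f'(a)=-3.066e+00  a ← 15.598912 − (+2.557e-03/-3.066e+00) = 15.599746
iter 4: u=1.540314  f(a)=+2.355e-07  f'(a)=-3.066e+00  a ← 15.599746 − (+2.355e-07/-3.066e+00) = 15.599746
iter 5: u=1.540314  f(a)=+1.421e-14  f'(a)=-3.066e+00  a ← 15.599746 − (+1.421e-14/-3.066e+00) = 15.599746
converged: |Δa| < 1e-12 after 5 iterations
sag = a·(cosh(S/(2a)) − 1) = 15.599746·(cosh(1.540314) − 1) = 22.466496
T_max/T_min = cosh(S/(2a)) = 2.440183

a=15.600 sag=22.466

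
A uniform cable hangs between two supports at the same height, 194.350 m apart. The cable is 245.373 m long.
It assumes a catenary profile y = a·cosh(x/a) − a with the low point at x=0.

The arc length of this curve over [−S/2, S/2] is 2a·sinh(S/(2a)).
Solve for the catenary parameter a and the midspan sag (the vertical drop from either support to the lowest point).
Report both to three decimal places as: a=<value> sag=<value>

a=80.308 sag=66.326

seed: a₀ = √(S³/(24(L−S))) = √(194.350³/(24·51.023)) = 77.426246
iter 1: u=1.255065  f(a)=+4.173e+00  f'(a)=-1.538e+00  a ← 77.426246 − (+4.173e+00/-1.538e+00) = 80.139940
iter 2: u=1.212566  f(a)=+2.294e-01  f'(a)=-1.373e+00  a ← 80.139940 − (+2.294e-01/-1.373e+00) = 80.307052
iter 3: u=1.210043  f(a)=+7.827e-04  f'(a)=-1.363e+00  a ← 80.307052 − (+7.827e-04/-1.363e+00) = 80.307626
iter 4: u=1.210035  f(a)=+9.179e-09  f'(a)=-1.363e+00  a ← 80.307626 − (+9.179e-09/-1.363e+00) = 80.307626
iter 5: u=1.210035  f(a)=+5.684e-14  f'(a)=-1.363e+00  a ← 80.307626 − (+5.684e-14/-1.363e+00) = 80.307626
converged: |Δa| < 1e-12 after 5 iterations
sag = a·(cosh(S/(2a)) − 1) = 80.307626·(cosh(1.210035) − 1) = 66.325563
T_max/T_min = cosh(S/(2a)) = 1.825894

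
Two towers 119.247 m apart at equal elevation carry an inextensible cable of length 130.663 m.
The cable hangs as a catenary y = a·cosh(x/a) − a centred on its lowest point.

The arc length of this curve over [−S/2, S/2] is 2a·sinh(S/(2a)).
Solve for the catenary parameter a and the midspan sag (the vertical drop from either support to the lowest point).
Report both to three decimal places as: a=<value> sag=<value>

a=79.775 sag=23.338

seed: a₀ = √(S³/(24(L−S))) = √(119.247³/(24·11.416)) = 78.669899
iter 1: u=0.757895  f(a)=+3.324e-01  f'(a)=-3.072e-01  a ← 78.669899 − (+3.324e-01/-3.072e-01) = 79.751751
iter 2: u=0.747614  f(a)=+6.981e-03  f'(a)=-2.945e-01  a ← 79.751751 − (+6.981e-03/-2.945e-01) = 79.775458
iter 3: u=0.747392  f(a)=+3.225e-06  f'(a)=-2.942e-01  a ← 79.775458 − (+3.225e-06/-2.942e-01) = 79.775469
iter 4: u=0.747391  f(a)=+6.537e-13  f'(a)=-2.942e-01  a ← 79.775469 − (+6.537e-13/-2.942e-01) = 79.775469
converged: |Δa| < 1e-12 after 4 iterations
sag = a·(cosh(S/(2a)) − 1) = 79.775469·(cosh(0.747391) − 1) = 23.337723
T_max/T_min = cosh(S/(2a)) = 1.292543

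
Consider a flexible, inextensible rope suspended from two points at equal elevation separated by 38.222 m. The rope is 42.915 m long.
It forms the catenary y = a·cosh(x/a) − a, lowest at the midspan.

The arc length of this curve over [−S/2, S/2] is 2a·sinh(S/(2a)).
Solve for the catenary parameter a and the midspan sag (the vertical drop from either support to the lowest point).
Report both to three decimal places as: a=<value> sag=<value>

seed: a₀ = √(S³/(24(L−S))) = √(38.222³/(24·4.693)) = 22.265847
iter 1: u=0.858310  f(a)=+1.759e-01  f'(a)=-4.534e-01  a ← 22.265847 − (+1.759e-01/-4.534e-01) = 22.653847
iter 2: u=0.843609  f(a)=+4.704e-03  f'(a)=-4.295e-01  a ← 22.653847 − (+4.704e-03/-4.295e-01) = 22.664800
iter 3: u=0.843202  f(a)=+3.568e-06  f'(a)=-4.288e-01  a ← 22.664800 − (+3.568e-06/-4.288e-01) = 22.664808
iter 4: u=0.843202  f(a)=+2.061e-12  f'(a)=-4.288e-01  a ← 22.664808 − (+2.061e-12/-4.288e-01) = 22.664808
converged: |Δa| < 1e-12 after 4 iterations
sag = a·(cosh(S/(2a)) − 1) = 22.664808·(cosh(0.843202) − 1) = 8.546053
T_max/T_min = cosh(S/(2a)) = 1.377063

a=22.665 sag=8.546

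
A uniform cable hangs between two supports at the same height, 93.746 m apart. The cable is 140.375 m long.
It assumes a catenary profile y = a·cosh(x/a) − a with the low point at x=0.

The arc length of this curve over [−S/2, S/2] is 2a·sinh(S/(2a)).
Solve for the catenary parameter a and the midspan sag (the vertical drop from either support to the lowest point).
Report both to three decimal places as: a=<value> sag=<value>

a=28.963 sag=46.966

seed: a₀ = √(S³/(24(L−S))) = √(93.746³/(24·46.629)) = 27.132852
iter 1: u=1.727537  f(a)=+7.473e+00  f'(a)=-4.578e+00  a ← 27.132852 − (+7.473e+00/-4.578e+00) = 28.765161
iter 2: u=1.629506  f(a)=+7.275e-01  f'(a)=-3.727e+00  a ← 28.765161 − (+7.275e-01/-3.727e+00) = 28.960377
iter 3: u=1.618522  f(a)=+8.536e-03  f'(a)=-3.640e+00  a ← 28.960377 − (+8.536e-03/-3.640e+00) = 28.962722
iter 4: u=1.618391  f(a)=+1.206e-06  f'(a)=-3.639e+00  a ← 28.962722 − (+1.206e-06/-3.639e+00) = 28.962722
iter 5: u=1.618391  f(a)=+0.000e+00  f'(a)=-3.639e+00  a ← 28.962722 − (+0.000e+00/-3.639e+00) = 28.962722
converged: |Δa| < 1e-12 after 5 iterations
sag = a·(cosh(S/(2a)) − 1) = 28.962722·(cosh(1.618391) − 1) = 46.965694
T_max/T_min = cosh(S/(2a)) = 2.621591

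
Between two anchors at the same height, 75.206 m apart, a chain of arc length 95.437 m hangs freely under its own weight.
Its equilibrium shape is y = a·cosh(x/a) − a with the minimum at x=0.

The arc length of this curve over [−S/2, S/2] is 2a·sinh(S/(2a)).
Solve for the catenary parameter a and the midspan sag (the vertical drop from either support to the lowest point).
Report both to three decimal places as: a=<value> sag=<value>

seed: a₀ = √(S³/(24(L−S))) = √(75.206³/(24·20.231)) = 29.598141
iter 1: u=1.270451  f(a)=+1.697e+00  f'(a)=-1.601e+00  a ← 29.598141 − (+1.697e+00/-1.601e+00) = 30.658149
iter 2: u=1.226525  f(a)=+9.542e-02  f'(a)=-1.425e+00  a ← 30.658149 − (+9.542e-02/-1.425e+00) = 30.725091
iter 3: u=1.223853  f(a)=+3.415e-04  f'(a)=-1.415e+00  a ← 30.725091 − (+3.415e-04/-1.415e+00) = 30.725332
iter 4: u=1.223844  f(a)=+4.408e-09  f'(a)=-1.415e+00  a ← 30.725332 − (+4.408e-09/-1.415e+00) = 30.725332
iter 5: u=1.223844  f(a)=+0.000e+00  f'(a)=-1.415e+00  a ← 30.725332 − (+0.000e+00/-1.415e+00) = 30.725332
converged: |Δa| < 1e-12 after 5 iterations
sag = a·(cosh(S/(2a)) − 1) = 30.725332·(cosh(1.223844) − 1) = 26.029414
T_max/T_min = cosh(S/(2a)) = 1.847165

a=30.725 sag=26.029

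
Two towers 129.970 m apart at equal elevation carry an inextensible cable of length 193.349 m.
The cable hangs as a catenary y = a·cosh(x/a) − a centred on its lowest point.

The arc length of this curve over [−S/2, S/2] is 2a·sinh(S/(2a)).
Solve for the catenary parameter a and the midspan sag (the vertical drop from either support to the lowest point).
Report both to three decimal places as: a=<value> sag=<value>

seed: a₀ = √(S³/(24(L−S))) = √(129.970³/(24·63.379)) = 37.991493
iter 1: u=1.710514  f(a)=+9.945e+00  f'(a)=-4.420e+00  a ← 37.991493 − (+9.945e+00/-4.420e+00) = 40.241231
iter 2: u=1.614886  f(a)=+9.518e-01  f'(a)=-3.611e+00  a ← 40.241231 − (+9.518e-01/-3.611e+00) = 40.504792
iter 3: u=1.604378  f(a)=+1.076e-02  f'(a)=-3.530e+00  a ← 40.504792 − (+1.076e-02/-3.530e+00) = 40.507839
iter 4: u=1.604257  f(a)=+1.408e-06  f'(a)=-3.529e+00  a ← 40.507839 − (+1.408e-06/-3.529e+00) = 40.507840
iter 5: u=1.604257  f(a)=+2.842e-14  f'(a)=-3.529e+00  a ← 40.507840 − (+2.842e-14/-3.529e+00) = 40.507840
converged: |Δa| < 1e-12 after 5 iterations
sag = a·(cosh(S/(2a)) − 1) = 40.507840·(cosh(1.604257) − 1) = 64.310308
T_max/T_min = cosh(S/(2a)) = 2.587602

a=40.508 sag=64.310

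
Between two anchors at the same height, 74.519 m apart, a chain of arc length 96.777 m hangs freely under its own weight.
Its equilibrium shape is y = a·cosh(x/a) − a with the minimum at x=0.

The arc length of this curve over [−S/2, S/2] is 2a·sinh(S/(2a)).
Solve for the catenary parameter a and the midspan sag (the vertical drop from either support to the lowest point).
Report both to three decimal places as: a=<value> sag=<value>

seed: a₀ = √(S³/(24(L−S))) = √(74.519³/(24·22.258)) = 27.832476
iter 1: u=1.338706  f(a)=+2.082e+00  f'(a)=-1.905e+00  a ← 27.832476 − (+2.082e+00/-1.905e+00) = 28.925224
iter 2: u=1.288132  f(a)=+1.289e-01  f'(a)=-1.676e+00  a ← 28.925224 − (+1.289e-01/-1.676e+00) = 29.002129
iter 3: u=1.284716  f(a)=+5.661e-04  f'(a)=-1.661e+00  a ← 29.002129 − (+5.661e-04/-1.661e+00) = 29.002470
iter 4: u=1.284701  f(a)=+1.103e-08  f'(a)=-1.661e+00  a ← 29.002470 − (+1.103e-08/-1.661e+00) = 29.002470
iter 5: u=1.284701  f(a)=+1.421e-14  f'(a)=-1.661e+00  a ← 29.002470 − (+1.421e-14/-1.661e+00) = 29.002470
converged: |Δa| < 1e-12 after 5 iterations
sag = a·(cosh(S/(2a)) − 1) = 29.002470·(cosh(1.284701) − 1) = 27.411980
T_max/T_min = cosh(S/(2a)) = 1.945160

a=29.002 sag=27.412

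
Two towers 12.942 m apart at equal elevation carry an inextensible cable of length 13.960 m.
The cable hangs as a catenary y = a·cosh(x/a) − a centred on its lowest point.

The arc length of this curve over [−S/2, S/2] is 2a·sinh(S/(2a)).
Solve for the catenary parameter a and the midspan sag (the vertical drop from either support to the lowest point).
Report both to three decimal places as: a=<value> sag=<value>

seed: a₀ = √(S³/(24(L−S))) = √(12.942³/(24·1.018)) = 9.419386
iter 1: u=0.686987  f(a)=+2.429e-02  f'(a)=-2.265e-01  a ← 9.419386 − (+2.429e-02/-2.265e-01) = 9.526633
iter 2: u=0.679254  f(a)=+4.211e-04  f'(a)=-2.187e-01  a ← 9.526633 − (+4.211e-04/-2.187e-01) = 9.528558
iter 3: u=0.679116  f(a)=+1.315e-07  f'(a)=-2.186e-01  a ← 9.528558 − (+1.315e-07/-2.186e-01) = 9.528559
iter 4: u=0.679116  f(a)=+1.066e-14  f'(a)=-2.186e-01  a ← 9.528559 − (+1.066e-14/-2.186e-01) = 9.528559
converged: |Δa| < 1e-12 after 4 iterations
sag = a·(cosh(S/(2a)) − 1) = 9.528559·(cosh(0.679116) − 1) = 2.283039
T_max/T_min = cosh(S/(2a)) = 1.239600

a=9.529 sag=2.283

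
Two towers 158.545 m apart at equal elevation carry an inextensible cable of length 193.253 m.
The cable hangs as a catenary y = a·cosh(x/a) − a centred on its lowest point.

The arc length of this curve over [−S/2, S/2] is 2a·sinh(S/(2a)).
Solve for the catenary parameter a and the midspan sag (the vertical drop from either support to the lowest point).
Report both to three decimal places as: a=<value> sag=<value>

a=71.334 sag=48.771

seed: a₀ = √(S³/(24(L−S))) = √(158.545³/(24·34.708)) = 69.168508
iter 1: u=1.146078  f(a)=+2.352e+00  f'(a)=-1.142e+00  a ← 69.168508 − (+2.352e+00/-1.142e+00) = 71.228569
iter 2: u=1.112931  f(a)=+1.092e-01  f'(a)=-1.038e+00  a ← 71.228569 − (+1.092e-01/-1.038e+00) = 71.333743
iter 3: u=1.111290  f(a)=+2.605e-04  f'(a)=-1.033e+00  a ← 71.333743 − (+2.605e-04/-1.033e+00) = 71.333996
iter 4: u=1.111286  f(a)=+1.492e-09  f'(a)=-1.033e+00  a ← 71.333996 − (+1.492e-09/-1.033e+00) = 71.333996
iter 5: u=1.111286  f(a)=-2.842e-14  f'(a)=-1.033e+00  a ← 71.333996 − (-2.842e-14/-1.033e+00) = 71.333996
converged: |Δa| < 1e-12 after 5 iterations
sag = a·(cosh(S/(2a)) − 1) = 71.333996·(cosh(1.111286) − 1) = 48.771039
T_max/T_min = cosh(S/(2a)) = 1.683700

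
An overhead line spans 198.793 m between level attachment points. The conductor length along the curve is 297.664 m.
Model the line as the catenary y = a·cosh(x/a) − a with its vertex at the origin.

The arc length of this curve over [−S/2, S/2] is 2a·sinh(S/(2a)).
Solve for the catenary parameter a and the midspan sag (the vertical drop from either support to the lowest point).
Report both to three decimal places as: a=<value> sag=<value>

a=61.419 sag=99.588

seed: a₀ = √(S³/(24(L−S))) = √(198.793³/(24·98.871)) = 57.538899
iter 1: u=1.727466  f(a)=+1.585e+01  f'(a)=-4.578e+00  a ← 57.538899 − (+1.585e+01/-4.578e+00) = 61.000206
iter 2: u=1.629445  f(a)=+1.542e+00  f'(a)=-3.726e+00  a ← 61.000206 − (+1.542e+00/-3.726e+00) = 61.414125
iter 3: u=1.618463  f(a)=+1.809e-02  f'(a)=-3.639e+00  a ← 61.414125 − (+1.809e-02/-3.639e+00) = 61.419097
iter 4: u=1.618332  f(a)=+2.555e-06  f'(a)=-3.638e+00  a ← 61.419097 − (+2.555e-06/-3.638e+00) = 61.419098
iter 5: u=1.618332  f(a)=+0.000e+00  f'(a)=-3.638e+00  a ← 61.419098 − (+0.000e+00/-3.638e+00) = 61.419098
converged: |Δa| < 1e-12 after 5 iterations
sag = a·(cosh(S/(2a)) − 1) = 61.419098·(cosh(1.618332) − 1) = 99.587951
T_max/T_min = cosh(S/(2a)) = 2.621449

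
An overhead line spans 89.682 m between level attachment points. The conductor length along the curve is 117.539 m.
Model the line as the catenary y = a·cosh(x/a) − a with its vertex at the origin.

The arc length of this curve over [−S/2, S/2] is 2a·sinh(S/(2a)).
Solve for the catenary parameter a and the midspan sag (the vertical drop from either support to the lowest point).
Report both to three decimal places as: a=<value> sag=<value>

a=34.279 sag=33.757

seed: a₀ = √(S³/(24(L−S))) = √(89.682³/(24·27.857)) = 32.846200
iter 1: u=1.365181  f(a)=+2.714e+00  f'(a)=-2.034e+00  a ← 32.846200 − (+2.714e+00/-2.034e+00) = 34.180490
iter 2: u=1.311889  f(a)=+1.741e-01  f'(a)=-1.781e+00  a ← 34.180490 − (+1.741e-01/-1.781e+00) = 34.278284
iter 3: u=1.308146  f(a)=+8.256e-04  f'(a)=-1.764e+00  a ← 34.278284 − (+8.256e-04/-1.764e+00) = 34.278752
iter 4: u=1.308128  f(a)=+1.875e-08  f'(a)=-1.764e+00  a ← 34.278752 − (+1.875e-08/-1.764e+00) = 34.278752
iter 5: u=1.308128  f(a)=+1.421e-14  f'(a)=-1.764e+00  a ← 34.278752 − (+1.421e-14/-1.764e+00) = 34.278752
converged: |Δa| < 1e-12 after 5 iterations
sag = a·(cosh(S/(2a)) − 1) = 34.278752·(cosh(1.308128) − 1) = 33.757172
T_max/T_min = cosh(S/(2a)) = 1.984784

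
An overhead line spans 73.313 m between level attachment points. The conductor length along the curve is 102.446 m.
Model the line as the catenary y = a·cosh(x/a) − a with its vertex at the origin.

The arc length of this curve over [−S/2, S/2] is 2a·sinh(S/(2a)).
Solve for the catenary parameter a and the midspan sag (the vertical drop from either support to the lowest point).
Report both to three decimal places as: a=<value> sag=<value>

seed: a₀ = √(S³/(24(L−S))) = √(73.313³/(24·29.133)) = 23.739593
iter 1: u=1.544108  f(a)=+3.677e+00  f'(a)=-3.092e+00  a ← 23.739593 − (+3.677e+00/-3.092e+00) = 24.928881
iter 2: u=1.470443  f(a)=+2.944e-01  f'(a)=-2.615e+00  a ← 24.928881 − (+2.944e-01/-2.615e+00) = 25.041461
iter 3: u=1.463832  f(a)=+2.250e-03  f'(a)=-2.575e+00  a ← 25.041461 − (+2.250e-03/-2.575e+00) = 25.042334
iter 4: u=1.463781  f(a)=+1.336e-07  f'(a)=-2.575e+00  a ← 25.042334 − (+1.336e-07/-2.575e+00) = 25.042334
iter 5: u=1.463781  f(a)=+0.000e+00  f'(a)=-2.575e+00  a ← 25.042334 − (+0.000e+00/-2.575e+00) = 25.042334
converged: |Δa| < 1e-12 after 5 iterations
sag = a·(cosh(S/(2a)) − 1) = 25.042334·(cosh(1.463781) − 1) = 31.974455
T_max/T_min = cosh(S/(2a)) = 2.276816

a=25.042 sag=31.974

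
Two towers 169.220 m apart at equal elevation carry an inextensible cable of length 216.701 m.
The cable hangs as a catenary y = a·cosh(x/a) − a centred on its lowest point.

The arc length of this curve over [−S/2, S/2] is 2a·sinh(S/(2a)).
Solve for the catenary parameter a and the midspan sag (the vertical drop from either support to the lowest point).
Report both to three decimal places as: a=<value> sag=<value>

a=67.794 sag=60.018

seed: a₀ = √(S³/(24(L−S))) = √(169.220³/(24·47.481)) = 65.209668
iter 1: u=1.297507  f(a)=+4.161e+00  f'(a)=-1.717e+00  a ← 65.209668 − (+4.161e+00/-1.717e+00) = 67.633476
iter 2: u=1.251008  f(a)=+2.432e-01  f'(a)=-1.521e+00  a ← 67.633476 − (+2.432e-01/-1.521e+00) = 67.793365
iter 3: u=1.248057  f(a)=+9.454e-04  f'(a)=-1.509e+00  a ← 67.793365 − (+9.454e-04/-1.509e+00) = 67.793991
iter 4: u=1.248046  f(a)=+1.441e-08  f'(a)=-1.509e+00  a ← 67.793991 − (+1.441e-08/-1.509e+00) = 67.793991
iter 5: u=1.248046  f(a)=+2.842e-14  f'(a)=-1.509e+00  a ← 67.793991 − (+2.842e-14/-1.509e+00) = 67.793991
converged: |Δa| < 1e-12 after 5 iterations
sag = a·(cosh(S/(2a)) − 1) = 67.793991·(cosh(1.248046) − 1) = 60.017808
T_max/T_min = cosh(S/(2a)) = 1.885297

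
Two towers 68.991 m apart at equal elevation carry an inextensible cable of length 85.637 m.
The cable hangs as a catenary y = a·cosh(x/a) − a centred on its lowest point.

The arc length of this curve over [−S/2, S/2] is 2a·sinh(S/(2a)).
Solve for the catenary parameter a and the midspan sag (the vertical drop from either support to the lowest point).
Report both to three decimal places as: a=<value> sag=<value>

seed: a₀ = √(S³/(24(L−S))) = √(68.991³/(24·16.646)) = 28.670026
iter 1: u=1.203190  f(a)=+1.247e+00  f'(a)=-1.338e+00  a ← 28.670026 − (+1.247e+00/-1.338e+00) = 29.602045
iter 2: u=1.165308  f(a)=+6.340e-02  f'(a)=-1.205e+00  a ← 29.602045 − (+6.340e-02/-1.205e+00) = 29.654647
iter 3: u=1.163241  f(a)=+1.833e-04  f'(a)=-1.198e+00  a ← 29.654647 − (+1.833e-04/-1.198e+00) = 29.654800
iter 4: u=1.163235  f(a)=+1.541e-09  f'(a)=-1.198e+00  a ← 29.654800 − (+1.541e-09/-1.198e+00) = 29.654800
iter 5: u=1.163235  f(a)=+2.842e-14  f'(a)=-1.198e+00  a ← 29.654800 − (+2.842e-14/-1.198e+00) = 29.654800
converged: |Δa| < 1e-12 after 5 iterations
sag = a·(cosh(S/(2a)) − 1) = 29.654800·(cosh(1.163235) − 1) = 22.430045
T_max/T_min = cosh(S/(2a)) = 1.756371

a=29.655 sag=22.430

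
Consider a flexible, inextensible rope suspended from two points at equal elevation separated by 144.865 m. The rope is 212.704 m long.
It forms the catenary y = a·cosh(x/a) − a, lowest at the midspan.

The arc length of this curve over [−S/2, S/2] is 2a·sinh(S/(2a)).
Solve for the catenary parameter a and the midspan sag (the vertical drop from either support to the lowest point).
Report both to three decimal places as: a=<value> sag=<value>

seed: a₀ = √(S³/(24(L−S))) = √(144.865³/(24·67.839)) = 43.211552
iter 1: u=1.676230  f(a)=+1.019e+01  f'(a)=-4.115e+00  a ← 43.211552 − (+1.019e+01/-4.115e+00) = 45.688523
iter 2: u=1.585354  f(a)=+9.422e-01  f'(a)=-3.387e+00  a ← 45.688523 − (+9.422e-01/-3.387e+00) = 45.966717
iter 3: u=1.575760  f(a)=+9.859e-03  f'(a)=-3.316e+00  a ← 45.966717 − (+9.859e-03/-3.316e+00) = 45.969690
iter 4: u=1.575658  f(a)=+1.105e-06  f'(a)=-3.316e+00  a ← 45.969690 − (+1.105e-06/-3.316e+00) = 45.969690
iter 5: u=1.575658  f(a)=+5.684e-14  f'(a)=-3.316e+00  a ← 45.969690 − (+5.684e-14/-3.316e+00) = 45.969690
converged: |Δa| < 1e-12 after 5 iterations
sag = a·(cosh(S/(2a)) − 1) = 45.969690·(cosh(1.575658) − 1) = 69.892125
T_max/T_min = cosh(S/(2a)) = 2.520396

a=45.970 sag=69.892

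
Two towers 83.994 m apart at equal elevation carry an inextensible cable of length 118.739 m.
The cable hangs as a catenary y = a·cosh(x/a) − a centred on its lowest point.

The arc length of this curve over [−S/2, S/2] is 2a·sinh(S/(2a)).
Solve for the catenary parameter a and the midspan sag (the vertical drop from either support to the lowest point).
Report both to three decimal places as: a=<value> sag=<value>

a=28.176 sag=37.540

seed: a₀ = √(S³/(24(L−S))) = √(83.994³/(24·34.745)) = 26.657574
iter 1: u=1.575425  f(a)=+4.576e+00  f'(a)=-3.314e+00  a ← 26.657574 − (+4.576e+00/-3.314e+00) = 28.038332
iter 2: u=1.497842  f(a)=+3.795e-01  f'(a)=-2.785e+00  a ← 28.038332 − (+3.795e-01/-2.785e+00) = 28.174614
iter 3: u=1.490597  f(a)=+3.133e-03  f'(a)=-2.739e+00  a ← 28.174614 − (+3.133e-03/-2.739e+00) = 28.175758
iter 4: u=1.490537  f(a)=+2.174e-07  f'(a)=-2.739e+00  a ← 28.175758 − (+2.174e-07/-2.739e+00) = 28.175758
iter 5: u=1.490537  f(a)=-1.421e-14  f'(a)=-2.739e+00  a ← 28.175758 − (-1.421e-14/-2.739e+00) = 28.175758
converged: |Δa| < 1e-12 after 5 iterations
sag = a·(cosh(S/(2a)) − 1) = 28.175758·(cosh(1.490537) − 1) = 37.540380
T_max/T_min = cosh(S/(2a)) = 2.332365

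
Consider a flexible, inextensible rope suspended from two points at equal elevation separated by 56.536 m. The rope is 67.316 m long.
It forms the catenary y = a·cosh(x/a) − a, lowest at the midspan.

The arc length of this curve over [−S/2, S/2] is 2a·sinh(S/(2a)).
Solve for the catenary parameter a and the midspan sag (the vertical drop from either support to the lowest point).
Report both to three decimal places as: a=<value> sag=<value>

a=27.153 sag=16.092

seed: a₀ = √(S³/(24(L−S))) = √(56.536³/(24·10.780)) = 26.428506
iter 1: u=1.069603  f(a)=+6.337e-01  f'(a)=-9.130e-01  a ← 26.428506 − (+6.337e-01/-9.130e-01) = 27.122594
iter 2: u=1.042231  f(a)=+2.582e-02  f'(a)=-8.400e-01  a ← 27.122594 − (+2.582e-02/-8.400e-01) = 27.153336
iter 3: u=1.041051  f(a)=+4.691e-05  f'(a)=-8.369e-01  a ← 27.153336 − (+4.691e-05/-8.369e-01) = 27.153392
iter 4: u=1.041049  f(a)=+1.555e-10  f'(a)=-8.369e-01  a ← 27.153392 − (+1.555e-10/-8.369e-01) = 27.153392
iter 5: u=1.041049  f(a)=-2.842e-14  f'(a)=-8.369e-01  a ← 27.153392 − (-2.842e-14/-8.369e-01) = 27.153392
converged: |Δa| < 1e-12 after 5 iterations
sag = a·(cosh(S/(2a)) − 1) = 27.153392·(cosh(1.041049) − 1) = 16.092043
T_max/T_min = cosh(S/(2a)) = 1.592635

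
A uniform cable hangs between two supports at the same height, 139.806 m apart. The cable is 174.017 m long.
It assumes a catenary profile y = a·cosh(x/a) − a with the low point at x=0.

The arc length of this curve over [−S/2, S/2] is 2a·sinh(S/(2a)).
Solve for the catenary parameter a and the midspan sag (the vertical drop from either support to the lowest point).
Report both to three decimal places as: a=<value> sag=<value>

seed: a₀ = √(S³/(24(L−S))) = √(139.806³/(24·34.211)) = 57.689956
iter 1: u=1.211701  f(a)=+2.601e+00  f'(a)=-1.370e+00  a ← 57.689956 − (+2.601e+00/-1.370e+00) = 59.589176
iter 2: u=1.173082  f(a)=+1.340e-01  f'(a)=-1.232e+00  a ← 59.589176 − (+1.340e-01/-1.232e+00) = 59.697937
iter 3: u=1.170945  f(a)=+3.981e-04  f'(a)=-1.224e+00  a ← 59.697937 − (+3.981e-04/-1.224e+00) = 59.698263
iter 4: u=1.170939  f(a)=+3.539e-09  f'(a)=-1.224e+00  a ← 59.698263 − (+3.539e-09/-1.224e+00) = 59.698263
iter 5: u=1.170939  f(a)=+5.684e-14  f'(a)=-1.224e+00  a ← 59.698263 − (+5.684e-14/-1.224e+00) = 59.698263
converged: |Δa| < 1e-12 after 5 iterations
sag = a·(cosh(S/(2a)) − 1) = 59.698263·(cosh(1.170939) − 1) = 45.821222
T_max/T_min = cosh(S/(2a)) = 1.767547

a=59.698 sag=45.821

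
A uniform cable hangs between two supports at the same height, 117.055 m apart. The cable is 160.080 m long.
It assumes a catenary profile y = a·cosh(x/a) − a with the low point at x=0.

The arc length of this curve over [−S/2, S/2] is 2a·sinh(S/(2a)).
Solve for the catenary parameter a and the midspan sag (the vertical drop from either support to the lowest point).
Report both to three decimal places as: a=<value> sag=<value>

seed: a₀ = √(S³/(24(L−S))) = √(117.055³/(24·43.025)) = 39.411131
iter 1: u=1.485050  f(a)=+5.001e+00  f'(a)=-2.704e+00  a ← 39.411131 − (+5.001e+00/-2.704e+00) = 41.260400
iter 2: u=1.418491  f(a)=+3.735e-01  f'(a)=-2.314e+00  a ← 41.260400 − (+3.735e-01/-2.314e+00) = 41.421816
iter 3: u=1.412963  f(a)=+2.456e-03  f'(a)=-2.284e+00  a ← 41.421816 − (+2.456e-03/-2.284e+00) = 41.422891
iter 4: u=1.412926  f(a)=+1.077e-07  f'(a)=-2.284e+00  a ← 41.422891 − (+1.077e-07/-2.284e+00) = 41.422891
iter 5: u=1.412926  f(a)=+2.842e-14  f'(a)=-2.284e+00  a ← 41.422891 − (+2.842e-14/-2.284e+00) = 41.422891
converged: |Δa| < 1e-12 after 5 iterations
sag = a·(cosh(S/(2a)) − 1) = 41.422891·(cosh(1.412926) − 1) = 48.700677
T_max/T_min = cosh(S/(2a)) = 2.175695

a=41.423 sag=48.701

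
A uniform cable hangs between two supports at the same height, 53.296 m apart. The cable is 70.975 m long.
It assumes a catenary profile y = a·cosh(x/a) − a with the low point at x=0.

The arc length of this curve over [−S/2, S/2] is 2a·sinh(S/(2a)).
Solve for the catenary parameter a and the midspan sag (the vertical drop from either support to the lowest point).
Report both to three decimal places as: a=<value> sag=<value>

seed: a₀ = √(S³/(24(L−S))) = √(53.296³/(24·17.679)) = 18.888934
iter 1: u=1.410773  f(a)=+1.845e+00  f'(a)=-2.272e+00  a ← 18.888934 − (+1.845e+00/-2.272e+00) = 19.701031
iter 2: u=1.352620  f(a)=+1.257e-01  f'(a)=-1.972e+00  a ← 19.701031 − (+1.257e-01/-1.972e+00) = 19.764749
iter 3: u=1.348259  f(a)=+6.771e-04  f'(a)=-1.951e+00  a ← 19.764749 − (+6.771e-04/-1.951e+00) = 19.765096
iter 4: u=1.348235  f(a)=+1.989e-08  f'(a)=-1.951e+00  a ← 19.765096 − (+1.989e-08/-1.951e+00) = 19.765096
iter 5: u=1.348235  f(a)=-1.421e-14  f'(a)=-1.951e+00  a ← 19.765096 − (-1.421e-14/-1.951e+00) = 19.765096
converged: |Δa| < 1e-12 after 5 iterations
sag = a·(cosh(S/(2a)) − 1) = 19.765096·(cosh(1.348235) − 1) = 20.855363
T_max/T_min = cosh(S/(2a)) = 2.055161

a=19.765 sag=20.855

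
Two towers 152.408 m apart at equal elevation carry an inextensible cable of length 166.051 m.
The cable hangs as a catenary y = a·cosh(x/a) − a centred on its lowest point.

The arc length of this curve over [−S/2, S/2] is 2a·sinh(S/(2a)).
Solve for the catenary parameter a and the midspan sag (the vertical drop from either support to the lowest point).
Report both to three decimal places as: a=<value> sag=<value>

seed: a₀ = √(S³/(24(L−S))) = √(152.408³/(24·13.643)) = 103.980305
iter 1: u=0.732870  f(a)=+3.711e-01  f'(a)=-2.768e-01  a ← 103.980305 − (+3.711e-01/-2.768e-01) = 105.321075
iter 2: u=0.723540  f(a)=+7.300e-03  f'(a)=-2.660e-01  a ← 105.321075 − (+7.300e-03/-2.660e-01) = 105.348519
iter 3: u=0.723351  f(a)=+2.950e-06  f'(a)=-2.658e-01  a ← 105.348519 − (+2.950e-06/-2.658e-01) = 105.348530
iter 4: u=0.723351  f(a)=+5.116e-13  f'(a)=-2.658e-01  a ← 105.348530 − (+5.116e-13/-2.658e-01) = 105.348530
converged: |Δa| < 1e-12 after 4 iterations
sag = a·(cosh(S/(2a)) − 1) = 105.348530·(cosh(0.723351) − 1) = 28.784040
T_max/T_min = cosh(S/(2a)) = 1.273227

a=105.349 sag=28.784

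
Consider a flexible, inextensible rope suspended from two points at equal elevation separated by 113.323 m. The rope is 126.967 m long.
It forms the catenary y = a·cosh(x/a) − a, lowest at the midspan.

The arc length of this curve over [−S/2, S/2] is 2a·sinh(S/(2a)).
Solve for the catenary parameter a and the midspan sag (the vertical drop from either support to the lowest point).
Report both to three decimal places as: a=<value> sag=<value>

a=67.837 sag=25.072

seed: a₀ = √(S³/(24(L−S))) = √(113.323³/(24·13.644)) = 66.665420
iter 1: u=0.849938  f(a)=+5.014e-01  f'(a)=-4.397e-01  a ← 66.665420 − (+5.014e-01/-4.397e-01) = 67.805774
iter 2: u=0.835644  f(a)=+1.315e-02  f'(a)=-4.169e-01  a ← 67.805774 − (+1.315e-02/-4.169e-01) = 67.837328
iter 3: u=0.835255  f(a)=+9.595e-06  f'(a)=-4.163e-01  a ← 67.837328 − (+9.595e-06/-4.163e-01) = 67.837351
iter 4: u=0.835255  f(a)=+5.130e-12  f'(a)=-4.163e-01  a ← 67.837351 − (+5.130e-12/-4.163e-01) = 67.837351
converged: |Δa| < 1e-12 after 4 iterations
sag = a·(cosh(S/(2a)) − 1) = 67.837351·(cosh(0.835255) − 1) = 25.071534
T_max/T_min = cosh(S/(2a)) = 1.369583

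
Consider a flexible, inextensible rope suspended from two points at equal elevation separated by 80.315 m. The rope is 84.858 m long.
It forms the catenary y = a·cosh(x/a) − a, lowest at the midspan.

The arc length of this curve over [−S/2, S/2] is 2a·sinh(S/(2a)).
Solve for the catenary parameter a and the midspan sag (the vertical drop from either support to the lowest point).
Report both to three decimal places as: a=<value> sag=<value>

seed: a₀ = √(S³/(24(L−S))) = √(80.315³/(24·4.543)) = 68.931544
iter 1: u=0.582571  f(a)=+7.772e-02  f'(a)=-1.363e-01  a ← 68.931544 − (+7.772e-02/-1.363e-01) = 69.501575
iter 2: u=0.577793  f(a)=+9.746e-04  f'(a)=-1.329e-01  a ← 69.501575 − (+9.746e-04/-1.329e-01) = 69.508906
iter 3: u=0.577732  f(a)=+1.576e-07  f'(a)=-1.329e-01  a ← 69.508906 − (+1.576e-07/-1.329e-01) = 69.508907
iter 4: u=0.577732  f(a)=-1.421e-14  f'(a)=-1.329e-01  a ← 69.508907 − (-1.421e-14/-1.329e-01) = 69.508907
converged: |Δa| < 1e-12 after 4 iterations
sag = a·(cosh(S/(2a)) − 1) = 69.508907·(cosh(0.577732) − 1) = 11.926394
T_max/T_min = cosh(S/(2a)) = 1.171581

a=69.509 sag=11.926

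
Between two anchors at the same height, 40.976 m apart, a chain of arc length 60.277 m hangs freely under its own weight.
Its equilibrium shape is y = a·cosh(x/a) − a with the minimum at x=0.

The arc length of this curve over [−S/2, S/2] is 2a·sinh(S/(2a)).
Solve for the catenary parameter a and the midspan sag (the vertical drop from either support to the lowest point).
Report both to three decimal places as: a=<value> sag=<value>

a=12.969 sag=19.841

seed: a₀ = √(S³/(24(L−S))) = √(40.976³/(24·19.301)) = 12.187056
iter 1: u=1.681128  f(a)=+2.918e+00  f'(a)=-4.158e+00  a ← 12.187056 − (+2.918e+00/-4.158e+00) = 12.888937
iter 2: u=1.589580  f(a)=+2.711e-01  f'(a)=-3.418e+00  a ← 12.888937 − (+2.711e-01/-3.418e+00) = 12.968247
iter 3: u=1.579859  f(a)=+2.869e-03  f'(a)=-3.346e+00  a ← 12.968247 − (+2.869e-03/-3.346e+00) = 12.969104
iter 4: u=1.579754  f(a)=+3.287e-07  f'(a)=-3.345e+00  a ← 12.969104 − (+3.287e-07/-3.345e+00) = 12.969104
iter 5: u=1.579754  f(a)=+1.421e-14  f'(a)=-3.345e+00  a ← 12.969104 − (+1.421e-14/-3.345e+00) = 12.969104
converged: |Δa| < 1e-12 after 5 iterations
sag = a·(cosh(S/(2a)) − 1) = 12.969104·(cosh(1.579754) − 1) = 19.841364
T_max/T_min = cosh(S/(2a)) = 2.529895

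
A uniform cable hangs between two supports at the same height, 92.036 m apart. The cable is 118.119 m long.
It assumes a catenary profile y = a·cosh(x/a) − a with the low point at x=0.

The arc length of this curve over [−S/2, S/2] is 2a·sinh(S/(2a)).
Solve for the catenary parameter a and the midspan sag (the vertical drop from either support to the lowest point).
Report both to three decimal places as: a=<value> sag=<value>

a=36.702 sag=32.833

seed: a₀ = √(S³/(24(L−S))) = √(92.036³/(24·26.083)) = 35.290045
iter 1: u=1.303994  f(a)=+2.310e+00  f'(a)=-1.745e+00  a ← 35.290045 − (+2.310e+00/-1.745e+00) = 36.613307
iter 2: u=1.256865  f(a)=+1.363e-01  f'(a)=-1.545e+00  a ← 36.613307 − (+1.363e-01/-1.545e+00) = 36.701503
iter 3: u=1.253845  f(a)=+5.400e-04  f'(a)=-1.533e+00  a ← 36.701503 − (+5.400e-04/-1.533e+00) = 36.701855
iter 4: u=1.253833  f(a)=+8.558e-09  f'(a)=-1.533e+00  a ← 36.701855 − (+8.558e-09/-1.533e+00) = 36.701855
iter 5: u=1.253833  f(a)=+2.842e-14  f'(a)=-1.533e+00  a ← 36.701855 − (+2.842e-14/-1.533e+00) = 36.701855
converged: |Δa| < 1e-12 after 5 iterations
sag = a·(cosh(S/(2a)) − 1) = 36.701855·(cosh(1.253833) − 1) = 32.832674
T_max/T_min = cosh(S/(2a)) = 1.894578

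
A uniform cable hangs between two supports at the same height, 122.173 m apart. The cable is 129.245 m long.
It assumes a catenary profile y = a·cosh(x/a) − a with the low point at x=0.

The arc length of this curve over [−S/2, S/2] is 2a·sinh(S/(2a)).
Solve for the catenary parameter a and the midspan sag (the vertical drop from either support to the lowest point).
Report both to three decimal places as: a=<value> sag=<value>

a=104.542 sag=18.361

seed: a₀ = √(S³/(24(L−S))) = √(122.173³/(24·7.072)) = 103.654011
iter 1: u=0.589331  f(a)=+1.238e-01  f'(a)=-1.413e-01  a ← 103.654011 − (+1.238e-01/-1.413e-01) = 104.530666
iter 2: u=0.584388  f(a)=+1.589e-03  f'(a)=-1.376e-01  a ← 104.530666 − (+1.589e-03/-1.376e-01) = 104.542206
iter 3: u=0.584324  f(a)=+2.690e-07  f'(a)=-1.376e-01  a ← 104.542206 − (+2.690e-07/-1.376e-01) = 104.542208
iter 4: u=0.584324  f(a)=+2.842e-14  f'(a)=-1.376e-01  a ← 104.542208 − (+2.842e-14/-1.376e-01) = 104.542208
converged: |Δa| < 1e-12 after 4 iterations
sag = a·(cosh(S/(2a)) − 1) = 104.542208·(cosh(0.584324) − 1) = 18.360765
T_max/T_min = cosh(S/(2a)) = 1.175630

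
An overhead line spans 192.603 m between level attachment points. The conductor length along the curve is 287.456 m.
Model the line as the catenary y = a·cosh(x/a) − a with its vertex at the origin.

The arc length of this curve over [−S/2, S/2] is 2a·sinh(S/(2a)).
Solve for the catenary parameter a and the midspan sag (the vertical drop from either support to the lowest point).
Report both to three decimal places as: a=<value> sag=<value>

a=59.767 sag=95.892

seed: a₀ = √(S³/(24(L−S))) = √(192.603³/(24·94.853)) = 56.022620
iter 1: u=1.718975  f(a)=+1.504e+01  f'(a)=-4.498e+00  a ← 56.022620 − (+1.504e+01/-4.498e+00) = 59.366353
iter 2: u=1.622156  f(a)=+1.452e+00  f'(a)=-3.668e+00  a ← 59.366353 − (+1.452e+00/-3.668e+00) = 59.762127
iter 3: u=1.611414  f(a)=+1.672e-02  f'(a)=-3.584e+00  a ← 59.762127 − (+1.672e-02/-3.584e+00) = 59.766791
iter 4: u=1.611288  f(a)=+2.273e-06  f'(a)=-3.583e+00  a ← 59.766791 − (+2.273e-06/-3.583e+00) = 59.766792
iter 5: u=1.611288  f(a)=+0.000e+00  f'(a)=-3.583e+00  a ← 59.766792 − (+0.000e+00/-3.583e+00) = 59.766792
converged: |Δa| < 1e-12 after 5 iterations
sag = a·(cosh(S/(2a)) − 1) = 59.766792·(cosh(1.611288) − 1) = 95.892475
T_max/T_min = cosh(S/(2a)) = 2.604444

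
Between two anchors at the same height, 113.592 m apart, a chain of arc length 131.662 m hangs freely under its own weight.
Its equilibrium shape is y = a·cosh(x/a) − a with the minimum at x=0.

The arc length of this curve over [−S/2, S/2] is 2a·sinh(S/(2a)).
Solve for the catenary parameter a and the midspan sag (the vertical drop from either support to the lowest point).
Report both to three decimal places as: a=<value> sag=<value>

a=59.474 sag=29.244

seed: a₀ = √(S³/(24(L−S))) = √(113.592³/(24·18.070)) = 58.134899
iter 1: u=0.976969  f(a)=+8.822e-01  f'(a)=-6.831e-01  a ← 58.134899 − (+8.822e-01/-6.831e-01) = 59.426488
iter 2: u=0.955735  f(a)=+3.026e-02  f'(a)=-6.369e-01  a ← 59.426488 − (+3.026e-02/-6.369e-01) = 59.473994
iter 3: u=0.954972  f(a)=+3.839e-05  f'(a)=-6.353e-01  a ← 59.473994 − (+3.839e-05/-6.353e-01) = 59.474054
iter 4: u=0.954971  f(a)=+6.193e-11  f'(a)=-6.353e-01  a ← 59.474054 − (+6.193e-11/-6.353e-01) = 59.474054
iter 5: u=0.954971  f(a)=+2.842e-14  f'(a)=-6.353e-01  a ← 59.474054 − (+2.842e-14/-6.353e-01) = 59.474054
converged: |Δa| < 1e-12 after 5 iterations
sag = a·(cosh(S/(2a)) − 1) = 59.474054·(cosh(0.954971) − 1) = 29.243947
T_max/T_min = cosh(S/(2a)) = 1.491709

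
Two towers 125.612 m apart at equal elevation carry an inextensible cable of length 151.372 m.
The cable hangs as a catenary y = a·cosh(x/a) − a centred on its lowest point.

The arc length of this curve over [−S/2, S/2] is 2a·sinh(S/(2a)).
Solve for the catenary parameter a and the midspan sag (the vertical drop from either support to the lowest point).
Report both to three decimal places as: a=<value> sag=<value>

a=58.285 sag=37.243

seed: a₀ = √(S³/(24(L−S))) = √(125.612³/(24·25.760)) = 56.619776
iter 1: u=1.109259  f(a)=+1.632e+00  f'(a)=-1.027e+00  a ← 56.619776 − (+1.632e+00/-1.027e+00) = 58.209042
iter 2: u=1.078973  f(a)=+7.124e-02  f'(a)=-9.390e-01  a ← 58.209042 − (+7.124e-02/-9.390e-01) = 58.284906
iter 3: u=1.077569  f(a)=+1.495e-04  f'(a)=-9.351e-01  a ← 58.284906 − (+1.495e-04/-9.351e-01) = 58.285065
iter 4: u=1.077566  f(a)=+6.608e-10  f'(a)=-9.351e-01  a ← 58.285065 − (+6.608e-10/-9.351e-01) = 58.285065
iter 5: u=1.077566  f(a)=+0.000e+00  f'(a)=-9.351e-01  a ← 58.285065 − (+0.000e+00/-9.351e-01) = 58.285065
converged: |Δa| < 1e-12 after 5 iterations
sag = a·(cosh(S/(2a)) − 1) = 58.285065·(cosh(1.077566) − 1) = 37.242519
T_max/T_min = cosh(S/(2a)) = 1.638972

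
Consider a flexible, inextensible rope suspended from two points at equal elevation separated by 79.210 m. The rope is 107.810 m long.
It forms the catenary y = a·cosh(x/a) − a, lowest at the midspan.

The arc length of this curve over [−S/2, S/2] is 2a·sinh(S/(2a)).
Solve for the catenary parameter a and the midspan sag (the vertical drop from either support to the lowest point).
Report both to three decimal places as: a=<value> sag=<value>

a=28.259 sag=32.604

seed: a₀ = √(S³/(24(L−S))) = √(79.210³/(24·28.600)) = 26.907998
iter 1: u=1.471867  f(a)=+3.263e+00  f'(a)=-2.623e+00  a ← 26.907998 − (+3.263e+00/-2.623e+00) = 28.151675
iter 2: u=1.406843  f(a)=+2.398e-01  f'(a)=-2.251e+00  a ← 28.151675 − (+2.398e-01/-2.251e+00) = 28.258238
iter 3: u=1.401538  f(a)=+1.523e-03  f'(a)=-2.222e+00  a ← 28.258238 − (+1.523e-03/-2.222e+00) = 28.258923
iter 4: u=1.401504  f(a)=+6.231e-08  f'(a)=-2.222e+00  a ← 28.258923 − (+6.231e-08/-2.222e+00) = 28.258923
iter 5: u=1.401504  f(a)=+2.842e-14  f'(a)=-2.222e+00  a ← 28.258923 − (+2.842e-14/-2.222e+00) = 28.258923
converged: |Δa| < 1e-12 after 5 iterations
sag = a·(cosh(S/(2a)) − 1) = 28.258923·(cosh(1.401504) − 1) = 32.604167
T_max/T_min = cosh(S/(2a)) = 2.153765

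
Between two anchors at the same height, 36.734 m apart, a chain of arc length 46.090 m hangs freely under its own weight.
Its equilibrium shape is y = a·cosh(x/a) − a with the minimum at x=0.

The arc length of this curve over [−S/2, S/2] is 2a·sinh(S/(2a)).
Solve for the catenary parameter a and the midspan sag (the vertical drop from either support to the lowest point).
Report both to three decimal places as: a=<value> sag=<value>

seed: a₀ = √(S³/(24(L−S))) = √(36.734³/(24·9.356)) = 14.857701
iter 1: u=1.236194  f(a)=+7.415e-01  f'(a)=-1.463e+00  a ← 14.857701 − (+7.415e-01/-1.463e+00) = 15.364613
iter 2: u=1.195409  f(a)=+3.964e-02  f'(a)=-1.310e+00  a ← 15.364613 − (+3.964e-02/-1.310e+00) = 15.394867
iter 3: u=1.193060  f(a)=+1.274e-04  f'(a)=-1.302e+00  a ← 15.394867 − (+1.274e-04/-1.302e+00) = 15.394965
iter 4: u=1.193052  f(a)=+1.326e-09  f'(a)=-1.302e+00  a ← 15.394965 − (+1.326e-09/-1.302e+00) = 15.394965
iter 5: u=1.193052  f(a)=+0.000e+00  f'(a)=-1.302e+00  a ← 15.394965 − (+0.000e+00/-1.302e+00) = 15.394965
converged: |Δa| < 1e-12 after 5 iterations
sag = a·(cosh(S/(2a)) − 1) = 15.394965·(cosh(1.193052) − 1) = 12.319237
T_max/T_min = cosh(S/(2a)) = 1.800212

a=15.395 sag=12.319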